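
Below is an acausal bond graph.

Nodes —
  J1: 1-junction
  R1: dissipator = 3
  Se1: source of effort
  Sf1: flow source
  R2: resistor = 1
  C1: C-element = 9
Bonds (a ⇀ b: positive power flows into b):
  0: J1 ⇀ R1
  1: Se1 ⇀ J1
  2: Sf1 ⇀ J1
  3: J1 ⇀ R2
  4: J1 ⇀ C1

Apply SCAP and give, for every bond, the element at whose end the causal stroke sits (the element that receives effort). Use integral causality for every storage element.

β1 stroke at J1  (Se1 (Se) sets effort on bond)
β2 stroke at Sf1  (source Sf1 imposes f)
β0 stroke at J1  (J1: bond 2 brought flow, rest push out)
β3 stroke at J1  (1-jn J1 has f-setter on 2)
β4 stroke at J1  (J1 flow already set via bond 2)

b0 stroke→J1
b1 stroke→J1
b2 stroke→Sf1
b3 stroke→J1
b4 stroke→J1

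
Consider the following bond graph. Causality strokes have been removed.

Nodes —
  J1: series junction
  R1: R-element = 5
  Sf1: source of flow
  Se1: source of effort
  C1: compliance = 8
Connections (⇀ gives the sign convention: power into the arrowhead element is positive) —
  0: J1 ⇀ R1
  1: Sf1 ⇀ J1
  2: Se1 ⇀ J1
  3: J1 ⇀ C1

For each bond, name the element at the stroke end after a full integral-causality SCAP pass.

#0 stroke at J1
#1 stroke at Sf1
#2 stroke at J1
#3 stroke at J1

β1 stroke at Sf1  (Sf1: flow source, stroke at near end)
β2 stroke at J1  (source Se1 imposes e)
β0 stroke at J1  (1-jn J1 has f-setter on 1)
β3 stroke at J1  (J1: bond 1 brought flow, rest push out)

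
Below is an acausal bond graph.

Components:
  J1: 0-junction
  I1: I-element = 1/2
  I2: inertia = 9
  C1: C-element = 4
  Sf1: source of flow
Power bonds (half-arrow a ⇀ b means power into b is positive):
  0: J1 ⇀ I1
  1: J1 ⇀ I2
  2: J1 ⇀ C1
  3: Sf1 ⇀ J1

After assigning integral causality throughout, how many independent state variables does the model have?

3  (C1, I1, I2 all integral)

β3 |Sf1  (source Sf1 imposes f)
β0 |I1  (I1 outputs flow p/I1)
β1 |I2  (I2 outputs flow p/I2)
β2 |J1  (only one effort-in slot at J1)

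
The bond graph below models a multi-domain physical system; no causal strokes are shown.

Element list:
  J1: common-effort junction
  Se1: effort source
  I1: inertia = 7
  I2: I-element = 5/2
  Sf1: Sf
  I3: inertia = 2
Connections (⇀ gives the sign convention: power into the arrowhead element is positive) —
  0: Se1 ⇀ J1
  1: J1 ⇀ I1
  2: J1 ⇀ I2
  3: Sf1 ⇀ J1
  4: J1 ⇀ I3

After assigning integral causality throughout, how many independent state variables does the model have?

3  (I1, I2, I3 all integral)

bond 0 |J1  (Se1 (Se) sets effort on bond)
bond 3 |Sf1  (source Sf1 imposes f)
bond 1 |I1  (0-jn J1 has e-setter on 0)
bond 2 |I2  (0-jn J1 has e-setter on 0)
bond 4 |I3  (common-e at J1 fixed by 0)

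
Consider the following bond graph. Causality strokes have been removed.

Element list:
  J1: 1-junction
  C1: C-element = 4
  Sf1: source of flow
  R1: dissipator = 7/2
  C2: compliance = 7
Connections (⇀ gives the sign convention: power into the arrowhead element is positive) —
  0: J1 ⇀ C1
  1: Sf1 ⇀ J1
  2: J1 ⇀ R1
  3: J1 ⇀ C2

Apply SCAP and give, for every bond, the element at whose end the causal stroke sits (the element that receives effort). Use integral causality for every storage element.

β1 stroke→Sf1  (Sf1: flow source, stroke at near end)
β0 stroke→J1  (1-jn J1 has f-setter on 1)
β2 stroke→J1  (common-f at J1 fixed by 1)
β3 stroke→J1  (J1: bond 1 brought flow, rest push out)

β0 →J1
β1 →Sf1
β2 →J1
β3 →J1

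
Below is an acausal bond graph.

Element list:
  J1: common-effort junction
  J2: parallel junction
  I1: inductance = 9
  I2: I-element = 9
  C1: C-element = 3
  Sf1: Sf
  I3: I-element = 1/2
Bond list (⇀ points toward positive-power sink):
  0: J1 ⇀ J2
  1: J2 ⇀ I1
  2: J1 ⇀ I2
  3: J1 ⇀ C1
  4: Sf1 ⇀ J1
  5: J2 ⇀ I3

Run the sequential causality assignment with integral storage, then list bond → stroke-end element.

β4 →Sf1  (source Sf1 imposes f)
β1 →I1  (I1 integral (f out))
β2 →I2  (I2 integral (f out))
β3 →J1  (prefer integral on C1)
β0 →J2  (common-e at J1 fixed by 3)
β5 →I3  (common-e at J2 fixed by 0)

#0 |J2
#1 |I1
#2 |I2
#3 |J1
#4 |Sf1
#5 |I3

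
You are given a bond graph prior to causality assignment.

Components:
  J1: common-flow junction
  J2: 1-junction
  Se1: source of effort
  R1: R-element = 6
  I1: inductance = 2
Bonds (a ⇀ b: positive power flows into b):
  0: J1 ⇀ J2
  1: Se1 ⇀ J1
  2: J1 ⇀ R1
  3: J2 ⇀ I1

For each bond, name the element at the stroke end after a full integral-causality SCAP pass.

#1 |J1  (Se1: effort source, stroke at far end)
#3 |I1  (I1 outputs flow p/I1)
#0 |J2  (common-f at J2 fixed by 3)
#2 |J1  (common-f at J1 fixed by 0)

#0 |J2
#1 |J1
#2 |J1
#3 |I1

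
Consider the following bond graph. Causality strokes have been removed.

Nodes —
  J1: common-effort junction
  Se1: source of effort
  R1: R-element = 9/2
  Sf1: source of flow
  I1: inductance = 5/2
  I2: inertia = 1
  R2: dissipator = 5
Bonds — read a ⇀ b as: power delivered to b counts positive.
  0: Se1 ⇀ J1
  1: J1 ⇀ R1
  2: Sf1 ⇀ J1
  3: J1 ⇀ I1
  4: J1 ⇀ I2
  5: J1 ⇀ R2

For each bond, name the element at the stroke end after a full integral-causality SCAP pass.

β0 stroke at J1
β1 stroke at R1
β2 stroke at Sf1
β3 stroke at I1
β4 stroke at I2
β5 stroke at R2

β0 stroke at J1  (Se1 fixes effort; stroke away)
β2 stroke at Sf1  (Sf1 fixes flow; stroke at Sf1)
β1 stroke at R1  (J1 effort already set via bond 0)
β3 stroke at I1  (J1 effort already set via bond 0)
β4 stroke at I2  (0-jn J1 has e-setter on 0)
β5 stroke at R2  (0-jn J1 has e-setter on 0)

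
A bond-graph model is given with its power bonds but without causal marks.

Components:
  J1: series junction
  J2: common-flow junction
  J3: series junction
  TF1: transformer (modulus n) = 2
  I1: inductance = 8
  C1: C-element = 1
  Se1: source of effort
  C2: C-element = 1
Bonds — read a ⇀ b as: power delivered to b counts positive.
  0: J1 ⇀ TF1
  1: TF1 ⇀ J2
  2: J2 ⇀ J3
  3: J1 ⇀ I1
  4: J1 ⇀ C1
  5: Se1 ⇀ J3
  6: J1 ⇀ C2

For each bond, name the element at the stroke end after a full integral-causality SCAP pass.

b5 |J3  (source Se1 imposes e)
b2 |J2  (closing 1-jn rule on J3)
b1 |TF1  (closing 1-jn rule on J2)
b0 |J1  (TF1: transformer flips bond 1)
b3 |I1  (prefer integral on I1)
b4 |J1  (common-f at J1 fixed by 3)
b6 |J1  (J1: bond 3 brought flow, rest push out)

b0 stroke at J1
b1 stroke at TF1
b2 stroke at J2
b3 stroke at I1
b4 stroke at J1
b5 stroke at J3
b6 stroke at J1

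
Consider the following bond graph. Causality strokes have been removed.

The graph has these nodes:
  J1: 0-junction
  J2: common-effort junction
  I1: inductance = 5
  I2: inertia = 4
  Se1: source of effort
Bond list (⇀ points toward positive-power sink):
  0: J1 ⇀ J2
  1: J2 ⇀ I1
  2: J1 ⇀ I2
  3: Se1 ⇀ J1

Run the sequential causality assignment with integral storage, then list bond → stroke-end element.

bond 0 stroke→J2
bond 1 stroke→I1
bond 2 stroke→I2
bond 3 stroke→J1

bond 3 stroke at J1  (source Se1 imposes e)
bond 0 stroke at J2  (common-e at J1 fixed by 3)
bond 2 stroke at I2  (common-e at J1 fixed by 3)
bond 1 stroke at I1  (J2 effort already set via bond 0)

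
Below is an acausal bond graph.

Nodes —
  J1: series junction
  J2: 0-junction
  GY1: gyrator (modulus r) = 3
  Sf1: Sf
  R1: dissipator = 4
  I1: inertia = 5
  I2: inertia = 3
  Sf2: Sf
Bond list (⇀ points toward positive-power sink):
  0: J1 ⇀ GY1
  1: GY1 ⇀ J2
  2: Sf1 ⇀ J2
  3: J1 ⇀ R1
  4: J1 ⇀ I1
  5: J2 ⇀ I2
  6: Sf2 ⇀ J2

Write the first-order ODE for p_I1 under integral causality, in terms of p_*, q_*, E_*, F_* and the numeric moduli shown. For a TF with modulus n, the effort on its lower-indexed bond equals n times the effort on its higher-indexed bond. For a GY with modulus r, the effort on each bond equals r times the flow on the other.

b2 stroke at Sf1  (Sf1 (Sf) sets flow on bond)
b6 stroke at Sf2  (Sf2 fixes flow; stroke at Sf2)
b4 stroke at I1  (I1: I, integral causality)
b0 stroke at J1  (common-f at J1 fixed by 4)
b3 stroke at J1  (J1 flow already set via bond 4)
b1 stroke at J2  (GY1: gyrator matches bond 0)
b5 stroke at I2  (common-e at J2 fixed by 1)

dp_I1/dt = 3*F_Sf1 + 3*F_Sf2 - 4*p_I1/5 - p_I2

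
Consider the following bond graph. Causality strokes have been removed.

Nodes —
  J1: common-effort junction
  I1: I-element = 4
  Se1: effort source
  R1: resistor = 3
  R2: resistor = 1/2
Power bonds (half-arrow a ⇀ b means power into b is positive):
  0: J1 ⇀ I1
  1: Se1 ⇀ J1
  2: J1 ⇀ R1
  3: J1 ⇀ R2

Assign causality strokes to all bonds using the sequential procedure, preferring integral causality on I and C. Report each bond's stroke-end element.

β1 |J1  (Se1 (Se) sets effort on bond)
β0 |I1  (0-jn J1 has e-setter on 1)
β2 |R1  (J1 effort already set via bond 1)
β3 |R2  (J1: bond 1 brought effort, rest push out)

bond 0 →I1
bond 1 →J1
bond 2 →R1
bond 3 →R2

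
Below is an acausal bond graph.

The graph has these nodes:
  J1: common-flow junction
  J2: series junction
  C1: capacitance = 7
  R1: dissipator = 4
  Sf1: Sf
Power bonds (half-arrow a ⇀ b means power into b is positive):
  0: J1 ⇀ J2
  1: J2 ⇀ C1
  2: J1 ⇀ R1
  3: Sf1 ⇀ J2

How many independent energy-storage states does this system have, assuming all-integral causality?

b3 stroke→Sf1  (Sf1: flow source, stroke at near end)
b0 stroke→J2  (1-jn J2 has f-setter on 3)
b1 stroke→J2  (common-f at J2 fixed by 3)
b2 stroke→J1  (J1: bond 0 brought flow, rest push out)

1  (C1 all integral)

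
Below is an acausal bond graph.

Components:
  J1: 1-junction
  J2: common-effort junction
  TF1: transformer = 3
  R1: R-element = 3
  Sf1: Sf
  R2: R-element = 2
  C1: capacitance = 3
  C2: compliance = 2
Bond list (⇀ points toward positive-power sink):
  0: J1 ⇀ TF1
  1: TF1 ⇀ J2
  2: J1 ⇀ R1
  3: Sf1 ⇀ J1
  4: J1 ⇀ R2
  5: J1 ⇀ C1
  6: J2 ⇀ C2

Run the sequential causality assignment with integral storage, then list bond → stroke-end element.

β3 |Sf1  (source Sf1 imposes f)
β0 |J1  (J1: bond 3 brought flow, rest push out)
β2 |J1  (J1: bond 3 brought flow, rest push out)
β4 |J1  (J1: bond 3 brought flow, rest push out)
β5 |J1  (J1 flow already set via bond 3)
β1 |TF1  (TF TF1: opposite of bond 0)
β6 |J2  (J2: last free bond brings effort in)

bond 0 stroke at J1
bond 1 stroke at TF1
bond 2 stroke at J1
bond 3 stroke at Sf1
bond 4 stroke at J1
bond 5 stroke at J1
bond 6 stroke at J2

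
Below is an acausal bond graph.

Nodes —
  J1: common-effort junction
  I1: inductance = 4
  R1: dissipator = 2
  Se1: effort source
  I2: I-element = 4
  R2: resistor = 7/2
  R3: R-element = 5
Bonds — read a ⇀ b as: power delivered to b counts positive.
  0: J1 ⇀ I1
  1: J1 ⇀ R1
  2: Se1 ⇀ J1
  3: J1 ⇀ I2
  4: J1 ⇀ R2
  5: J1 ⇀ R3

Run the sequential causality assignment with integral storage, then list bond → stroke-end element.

bond 0 stroke→I1
bond 1 stroke→R1
bond 2 stroke→J1
bond 3 stroke→I2
bond 4 stroke→R2
bond 5 stroke→R3

bond 2 stroke at J1  (source Se1 imposes e)
bond 0 stroke at I1  (0-jn J1 has e-setter on 2)
bond 1 stroke at R1  (J1: bond 2 brought effort, rest push out)
bond 3 stroke at I2  (0-jn J1 has e-setter on 2)
bond 4 stroke at R2  (common-e at J1 fixed by 2)
bond 5 stroke at R3  (0-jn J1 has e-setter on 2)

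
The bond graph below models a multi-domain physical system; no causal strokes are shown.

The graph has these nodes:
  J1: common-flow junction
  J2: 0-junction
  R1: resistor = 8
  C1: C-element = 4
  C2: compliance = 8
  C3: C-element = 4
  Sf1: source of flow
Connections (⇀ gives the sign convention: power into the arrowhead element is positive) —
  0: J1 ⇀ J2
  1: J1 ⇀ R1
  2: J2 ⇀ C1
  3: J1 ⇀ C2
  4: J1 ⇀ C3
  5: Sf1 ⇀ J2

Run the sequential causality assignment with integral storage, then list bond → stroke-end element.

b0 stroke at J1
b1 stroke at R1
b2 stroke at J2
b3 stroke at J1
b4 stroke at J1
b5 stroke at Sf1

bond 5 →Sf1  (Sf1: flow source, stroke at near end)
bond 2 →J2  (prefer integral on C1)
bond 0 →J1  (common-e at J2 fixed by 2)
bond 3 →J1  (C2 outputs effort q/C2)
bond 4 →J1  (C3: C, integral causality)
bond 1 →R1  (J1 needs exactly one f-in)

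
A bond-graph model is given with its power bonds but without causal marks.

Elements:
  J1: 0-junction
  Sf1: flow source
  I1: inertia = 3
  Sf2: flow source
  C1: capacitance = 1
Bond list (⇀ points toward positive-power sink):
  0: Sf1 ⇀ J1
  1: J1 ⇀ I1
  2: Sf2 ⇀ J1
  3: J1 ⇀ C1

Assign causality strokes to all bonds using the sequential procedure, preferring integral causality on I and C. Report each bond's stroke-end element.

b0 stroke at Sf1
b1 stroke at I1
b2 stroke at Sf2
b3 stroke at J1

β0 stroke→Sf1  (Sf1 fixes flow; stroke at Sf1)
β2 stroke→Sf2  (source Sf2 imposes f)
β1 stroke→I1  (I1 integral (f out))
β3 stroke→J1  (J1: last free bond brings effort in)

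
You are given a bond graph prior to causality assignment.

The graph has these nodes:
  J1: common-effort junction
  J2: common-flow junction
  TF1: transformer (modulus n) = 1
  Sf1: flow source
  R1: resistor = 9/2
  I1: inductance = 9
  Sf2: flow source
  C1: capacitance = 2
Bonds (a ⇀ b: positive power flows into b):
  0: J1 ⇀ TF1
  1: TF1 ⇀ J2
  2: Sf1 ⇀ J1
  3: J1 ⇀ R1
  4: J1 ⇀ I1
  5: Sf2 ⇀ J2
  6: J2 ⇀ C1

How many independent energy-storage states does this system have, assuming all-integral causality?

#2 stroke→Sf1  (source Sf1 imposes f)
#5 stroke→Sf2  (Sf2 fixes flow; stroke at Sf2)
#1 stroke→J2  (J2: bond 5 brought flow, rest push out)
#6 stroke→J2  (common-f at J2 fixed by 5)
#0 stroke→TF1  (TF1: transformer flips bond 1)
#4 stroke→I1  (I1 integral (f out))
#3 stroke→J1  (J1 needs exactly one e-in)

2  (C1, I1 all integral)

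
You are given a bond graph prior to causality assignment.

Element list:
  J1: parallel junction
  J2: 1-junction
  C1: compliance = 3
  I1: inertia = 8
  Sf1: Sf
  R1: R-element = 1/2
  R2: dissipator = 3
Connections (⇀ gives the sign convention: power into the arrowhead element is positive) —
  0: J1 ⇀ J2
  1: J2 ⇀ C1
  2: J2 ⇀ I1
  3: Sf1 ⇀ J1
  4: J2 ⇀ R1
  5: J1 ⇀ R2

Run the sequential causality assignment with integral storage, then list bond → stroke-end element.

β0 stroke→J2
β1 stroke→J2
β2 stroke→I1
β3 stroke→Sf1
β4 stroke→J2
β5 stroke→J1

#3 →Sf1  (Sf1 fixes flow; stroke at Sf1)
#1 →J2  (prefer integral on C1)
#2 →I1  (I1 outputs flow p/I1)
#0 →J2  (J2: bond 2 brought flow, rest push out)
#4 →J2  (J2: bond 2 brought flow, rest push out)
#5 →J1  (closing 0-jn rule on J1)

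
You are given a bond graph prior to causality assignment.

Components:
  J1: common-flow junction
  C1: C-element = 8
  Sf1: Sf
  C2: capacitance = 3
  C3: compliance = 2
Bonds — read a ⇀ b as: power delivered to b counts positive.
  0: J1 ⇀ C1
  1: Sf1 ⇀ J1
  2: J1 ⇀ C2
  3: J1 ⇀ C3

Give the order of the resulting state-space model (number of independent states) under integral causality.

3  (C1, C2, C3 all integral)

#1 →Sf1  (Sf1 (Sf) sets flow on bond)
#0 →J1  (J1 flow already set via bond 1)
#2 →J1  (J1 flow already set via bond 1)
#3 →J1  (1-jn J1 has f-setter on 1)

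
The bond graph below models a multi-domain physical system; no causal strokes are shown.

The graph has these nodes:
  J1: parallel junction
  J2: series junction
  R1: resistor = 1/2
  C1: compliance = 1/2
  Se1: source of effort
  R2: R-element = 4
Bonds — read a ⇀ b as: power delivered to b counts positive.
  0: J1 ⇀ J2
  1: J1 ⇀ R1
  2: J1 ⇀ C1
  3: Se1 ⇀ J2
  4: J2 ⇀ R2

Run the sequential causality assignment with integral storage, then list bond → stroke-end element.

b0 →J2
b1 →R1
b2 →J1
b3 →J2
b4 →R2

b3 →J2  (Se1 fixes effort; stroke away)
b2 →J1  (C1 outputs effort q/C1)
b0 →J2  (J1 effort already set via bond 2)
b1 →R1  (common-e at J1 fixed by 2)
b4 →R2  (only one flow-in slot at J2)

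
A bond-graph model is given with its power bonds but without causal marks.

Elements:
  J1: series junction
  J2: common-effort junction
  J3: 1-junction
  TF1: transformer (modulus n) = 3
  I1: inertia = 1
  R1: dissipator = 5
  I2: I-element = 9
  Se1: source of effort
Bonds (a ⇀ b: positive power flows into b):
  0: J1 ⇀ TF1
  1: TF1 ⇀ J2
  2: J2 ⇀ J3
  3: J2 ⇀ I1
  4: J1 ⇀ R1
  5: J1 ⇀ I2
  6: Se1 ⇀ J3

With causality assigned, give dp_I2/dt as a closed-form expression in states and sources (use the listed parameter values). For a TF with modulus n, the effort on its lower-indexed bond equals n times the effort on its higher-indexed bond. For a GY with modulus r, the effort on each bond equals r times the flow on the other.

dp_I2/dt = 3*E_Se1 - 5*p_I2/9

bond 6 |J3  (source Se1 imposes e)
bond 2 |J2  (J3 needs exactly one f-in)
bond 1 |TF1  (common-e at J2 fixed by 2)
bond 3 |I1  (J2 effort already set via bond 2)
bond 0 |J1  (TF1: transformer flips bond 1)
bond 5 |I2  (I2 outputs flow p/I2)
bond 4 |J1  (common-f at J1 fixed by 5)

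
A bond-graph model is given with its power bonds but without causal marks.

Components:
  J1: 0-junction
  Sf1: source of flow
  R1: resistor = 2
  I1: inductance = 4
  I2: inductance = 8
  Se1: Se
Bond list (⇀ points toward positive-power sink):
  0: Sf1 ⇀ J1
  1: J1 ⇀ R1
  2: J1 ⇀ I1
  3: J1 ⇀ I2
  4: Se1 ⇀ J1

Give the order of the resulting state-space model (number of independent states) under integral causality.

2  (I1, I2 all integral)

b0 |Sf1  (Sf1 fixes flow; stroke at Sf1)
b4 |J1  (Se1 (Se) sets effort on bond)
b1 |R1  (J1: bond 4 brought effort, rest push out)
b2 |I1  (0-jn J1 has e-setter on 4)
b3 |I2  (0-jn J1 has e-setter on 4)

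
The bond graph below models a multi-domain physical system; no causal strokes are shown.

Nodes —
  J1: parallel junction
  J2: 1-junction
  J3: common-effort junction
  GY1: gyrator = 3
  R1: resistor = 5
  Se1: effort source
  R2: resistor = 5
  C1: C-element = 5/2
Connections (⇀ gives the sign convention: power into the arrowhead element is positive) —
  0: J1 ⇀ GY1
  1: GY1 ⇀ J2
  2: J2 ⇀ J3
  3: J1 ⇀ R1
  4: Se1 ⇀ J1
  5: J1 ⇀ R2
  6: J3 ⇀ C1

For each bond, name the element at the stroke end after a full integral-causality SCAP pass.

β4 stroke at J1  (Se1 fixes effort; stroke away)
β0 stroke at GY1  (J1 effort already set via bond 4)
β3 stroke at R1  (0-jn J1 has e-setter on 4)
β5 stroke at R2  (0-jn J1 has e-setter on 4)
β1 stroke at GY1  (GY1 both-in/both-out from 0)
β2 stroke at J2  (common-f at J2 fixed by 1)
β6 stroke at J3  (J3: last free bond brings effort in)

b0 stroke→GY1
b1 stroke→GY1
b2 stroke→J2
b3 stroke→R1
b4 stroke→J1
b5 stroke→R2
b6 stroke→J3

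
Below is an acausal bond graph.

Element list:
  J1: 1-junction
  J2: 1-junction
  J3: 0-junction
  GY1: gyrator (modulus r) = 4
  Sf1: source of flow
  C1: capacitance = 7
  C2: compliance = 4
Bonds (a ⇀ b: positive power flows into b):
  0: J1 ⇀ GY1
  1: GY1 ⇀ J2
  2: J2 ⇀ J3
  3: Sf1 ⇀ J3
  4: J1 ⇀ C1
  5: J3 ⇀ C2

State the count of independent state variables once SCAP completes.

#3 stroke→Sf1  (Sf1: flow source, stroke at near end)
#4 stroke→J1  (prefer integral on C1)
#0 stroke→GY1  (J1: last free bond brings flow in)
#1 stroke→GY1  (GY1 both-in/both-out from 0)
#2 stroke→J2  (common-f at J2 fixed by 1)
#5 stroke→J3  (J3 needs exactly one e-in)

2  (C1, C2 all integral)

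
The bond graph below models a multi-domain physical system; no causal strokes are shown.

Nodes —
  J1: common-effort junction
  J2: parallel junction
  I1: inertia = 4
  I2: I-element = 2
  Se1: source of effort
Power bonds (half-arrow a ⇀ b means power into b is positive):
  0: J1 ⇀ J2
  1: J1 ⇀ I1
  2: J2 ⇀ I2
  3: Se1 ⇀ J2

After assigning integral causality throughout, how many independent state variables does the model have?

2  (I1, I2 all integral)

bond 3 →J2  (source Se1 imposes e)
bond 0 →J1  (J2 effort already set via bond 3)
bond 2 →I2  (J2: bond 3 brought effort, rest push out)
bond 1 →I1  (J1: bond 0 brought effort, rest push out)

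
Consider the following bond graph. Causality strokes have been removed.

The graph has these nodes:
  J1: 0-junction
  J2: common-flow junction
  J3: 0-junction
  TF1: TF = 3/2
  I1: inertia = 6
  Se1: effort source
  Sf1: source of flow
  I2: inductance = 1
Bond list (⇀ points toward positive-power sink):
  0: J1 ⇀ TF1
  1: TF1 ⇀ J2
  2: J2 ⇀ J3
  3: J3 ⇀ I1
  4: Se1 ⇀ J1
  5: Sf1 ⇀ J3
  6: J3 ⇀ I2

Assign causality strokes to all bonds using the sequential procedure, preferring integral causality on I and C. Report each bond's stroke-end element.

b0 stroke at TF1
b1 stroke at J2
b2 stroke at J3
b3 stroke at I1
b4 stroke at J1
b5 stroke at Sf1
b6 stroke at I2

β4 |J1  (Se1 (Se) sets effort on bond)
β5 |Sf1  (source Sf1 imposes f)
β0 |TF1  (J1: bond 4 brought effort, rest push out)
β1 |J2  (TF TF1: opposite of bond 0)
β2 |J3  (J2 needs exactly one f-in)
β3 |I1  (J3 effort already set via bond 2)
β6 |I2  (J3 effort already set via bond 2)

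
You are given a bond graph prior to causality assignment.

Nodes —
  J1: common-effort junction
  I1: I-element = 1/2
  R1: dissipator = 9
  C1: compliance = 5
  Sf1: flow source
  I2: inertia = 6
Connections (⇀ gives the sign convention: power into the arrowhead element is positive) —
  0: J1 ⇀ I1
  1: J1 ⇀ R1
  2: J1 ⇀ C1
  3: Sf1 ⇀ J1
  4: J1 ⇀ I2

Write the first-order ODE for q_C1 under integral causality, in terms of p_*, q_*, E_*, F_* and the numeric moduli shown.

dq_C1/dt = F_Sf1 - 2*p_I1 - p_I2/6 - q_C1/45

bond 3 |Sf1  (Sf1 fixes flow; stroke at Sf1)
bond 0 |I1  (prefer integral on I1)
bond 2 |J1  (C1 integral (e out))
bond 1 |R1  (J1: bond 2 brought effort, rest push out)
bond 4 |I2  (common-e at J1 fixed by 2)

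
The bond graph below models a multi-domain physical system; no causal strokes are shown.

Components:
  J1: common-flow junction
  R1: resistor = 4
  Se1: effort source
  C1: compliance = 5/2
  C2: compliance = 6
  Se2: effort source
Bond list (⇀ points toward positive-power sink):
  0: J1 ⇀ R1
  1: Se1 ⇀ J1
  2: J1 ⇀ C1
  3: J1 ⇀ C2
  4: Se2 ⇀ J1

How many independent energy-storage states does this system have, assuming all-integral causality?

2  (C1, C2 all integral)

bond 1 stroke→J1  (Se1: effort source, stroke at far end)
bond 4 stroke→J1  (Se2 fixes effort; stroke away)
bond 2 stroke→J1  (C1 integral (e out))
bond 3 stroke→J1  (prefer integral on C2)
bond 0 stroke→R1  (only one flow-in slot at J1)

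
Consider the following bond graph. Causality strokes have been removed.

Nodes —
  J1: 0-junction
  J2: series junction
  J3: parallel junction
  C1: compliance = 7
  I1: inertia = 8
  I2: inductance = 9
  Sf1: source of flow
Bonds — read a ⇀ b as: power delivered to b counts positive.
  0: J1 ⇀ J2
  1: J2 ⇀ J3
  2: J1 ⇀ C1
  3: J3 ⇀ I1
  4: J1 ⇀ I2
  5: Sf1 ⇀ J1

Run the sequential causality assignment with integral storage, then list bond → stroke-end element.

#0 →J2
#1 →J3
#2 →J1
#3 →I1
#4 →I2
#5 →Sf1

#5 →Sf1  (source Sf1 imposes f)
#2 →J1  (C1: C, integral causality)
#0 →J2  (J1: bond 2 brought effort, rest push out)
#4 →I2  (J1: bond 2 brought effort, rest push out)
#1 →J3  (only one flow-in slot at J2)
#3 →I1  (common-e at J3 fixed by 1)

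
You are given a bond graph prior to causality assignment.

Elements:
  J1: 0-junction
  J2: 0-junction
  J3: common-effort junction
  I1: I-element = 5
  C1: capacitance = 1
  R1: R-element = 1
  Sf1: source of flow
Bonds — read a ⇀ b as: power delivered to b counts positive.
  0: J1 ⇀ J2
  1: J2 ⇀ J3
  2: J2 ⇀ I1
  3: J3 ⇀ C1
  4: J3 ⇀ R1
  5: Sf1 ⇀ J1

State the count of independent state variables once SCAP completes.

2  (C1, I1 all integral)

#5 stroke at Sf1  (source Sf1 imposes f)
#0 stroke at J1  (J1 needs exactly one e-in)
#2 stroke at I1  (I1 integral (f out))
#1 stroke at J2  (only one effort-in slot at J2)
#3 stroke at J3  (prefer integral on C1)
#4 stroke at R1  (J3 effort already set via bond 3)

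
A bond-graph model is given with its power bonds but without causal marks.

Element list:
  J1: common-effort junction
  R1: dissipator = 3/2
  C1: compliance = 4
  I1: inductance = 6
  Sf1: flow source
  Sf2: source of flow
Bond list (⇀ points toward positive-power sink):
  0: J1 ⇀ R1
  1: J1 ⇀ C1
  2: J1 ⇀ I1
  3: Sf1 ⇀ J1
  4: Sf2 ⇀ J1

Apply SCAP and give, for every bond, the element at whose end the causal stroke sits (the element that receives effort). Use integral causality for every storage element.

#0 →R1
#1 →J1
#2 →I1
#3 →Sf1
#4 →Sf2

#3 stroke at Sf1  (Sf1: flow source, stroke at near end)
#4 stroke at Sf2  (Sf2 (Sf) sets flow on bond)
#1 stroke at J1  (C1 integral (e out))
#0 stroke at R1  (common-e at J1 fixed by 1)
#2 stroke at I1  (J1 effort already set via bond 1)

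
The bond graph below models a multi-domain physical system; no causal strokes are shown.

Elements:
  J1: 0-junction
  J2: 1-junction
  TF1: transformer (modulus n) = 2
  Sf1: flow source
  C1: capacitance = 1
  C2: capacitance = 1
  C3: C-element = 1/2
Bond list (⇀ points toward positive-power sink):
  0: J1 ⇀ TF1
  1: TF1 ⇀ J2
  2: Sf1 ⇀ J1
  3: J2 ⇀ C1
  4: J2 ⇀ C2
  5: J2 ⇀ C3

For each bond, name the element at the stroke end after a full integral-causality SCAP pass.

β0 |J1
β1 |TF1
β2 |Sf1
β3 |J2
β4 |J2
β5 |J2

b2 |Sf1  (Sf1 fixes flow; stroke at Sf1)
b0 |J1  (only one effort-in slot at J1)
b1 |TF1  (through TF1, causality passes straight; one stroke at TF1)
b3 |J2  (J2 flow already set via bond 1)
b4 |J2  (1-jn J2 has f-setter on 1)
b5 |J2  (1-jn J2 has f-setter on 1)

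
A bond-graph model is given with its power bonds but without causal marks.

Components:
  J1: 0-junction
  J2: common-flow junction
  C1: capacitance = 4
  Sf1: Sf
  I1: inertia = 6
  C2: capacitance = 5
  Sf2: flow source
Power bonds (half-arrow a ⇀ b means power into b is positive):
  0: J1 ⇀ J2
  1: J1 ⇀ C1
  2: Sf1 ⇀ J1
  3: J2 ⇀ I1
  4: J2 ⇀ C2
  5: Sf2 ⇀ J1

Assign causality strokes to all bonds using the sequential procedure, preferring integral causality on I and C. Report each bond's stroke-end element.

bond 0 stroke at J2
bond 1 stroke at J1
bond 2 stroke at Sf1
bond 3 stroke at I1
bond 4 stroke at J2
bond 5 stroke at Sf2

β2 |Sf1  (Sf1 (Sf) sets flow on bond)
β5 |Sf2  (Sf2 fixes flow; stroke at Sf2)
β1 |J1  (C1 outputs effort q/C1)
β0 |J2  (common-e at J1 fixed by 1)
β3 |I1  (I1 integral (f out))
β4 |J2  (1-jn J2 has f-setter on 3)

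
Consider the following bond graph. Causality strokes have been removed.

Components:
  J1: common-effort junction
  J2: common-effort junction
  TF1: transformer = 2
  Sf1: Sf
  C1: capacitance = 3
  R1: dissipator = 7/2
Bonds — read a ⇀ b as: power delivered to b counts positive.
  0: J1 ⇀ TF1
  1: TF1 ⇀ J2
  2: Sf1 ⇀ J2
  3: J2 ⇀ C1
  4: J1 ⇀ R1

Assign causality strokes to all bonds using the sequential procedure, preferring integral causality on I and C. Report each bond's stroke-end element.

b0 |J1
b1 |TF1
b2 |Sf1
b3 |J2
b4 |R1

#2 →Sf1  (source Sf1 imposes f)
#3 →J2  (C1: C, integral causality)
#1 →TF1  (J2 effort already set via bond 3)
#0 →J1  (TF1: transformer flips bond 1)
#4 →R1  (J1 effort already set via bond 0)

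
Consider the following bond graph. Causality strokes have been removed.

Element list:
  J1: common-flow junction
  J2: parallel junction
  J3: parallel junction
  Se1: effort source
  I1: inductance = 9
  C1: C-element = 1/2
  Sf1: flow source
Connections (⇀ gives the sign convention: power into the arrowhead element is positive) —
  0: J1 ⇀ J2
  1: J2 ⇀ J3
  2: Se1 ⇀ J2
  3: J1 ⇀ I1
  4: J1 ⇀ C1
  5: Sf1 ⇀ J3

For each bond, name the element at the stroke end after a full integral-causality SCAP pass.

#0 |J1
#1 |J3
#2 |J2
#3 |I1
#4 |J1
#5 |Sf1

#2 |J2  (Se1: effort source, stroke at far end)
#5 |Sf1  (source Sf1 imposes f)
#0 |J1  (J2 effort already set via bond 2)
#1 |J3  (J2: bond 2 brought effort, rest push out)
#3 |I1  (I1 outputs flow p/I1)
#4 |J1  (common-f at J1 fixed by 3)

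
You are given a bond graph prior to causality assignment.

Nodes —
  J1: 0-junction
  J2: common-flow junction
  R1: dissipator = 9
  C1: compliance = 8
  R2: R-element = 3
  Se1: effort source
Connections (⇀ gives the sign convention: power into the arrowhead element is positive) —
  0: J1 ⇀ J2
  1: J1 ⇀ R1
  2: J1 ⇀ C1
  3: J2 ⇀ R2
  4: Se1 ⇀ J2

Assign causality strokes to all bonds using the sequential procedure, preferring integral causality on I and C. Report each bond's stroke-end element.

#4 stroke at J2  (Se1 (Se) sets effort on bond)
#2 stroke at J1  (C1: C, integral causality)
#0 stroke at J2  (common-e at J1 fixed by 2)
#1 stroke at R1  (0-jn J1 has e-setter on 2)
#3 stroke at R2  (closing 1-jn rule on J2)

#0 |J2
#1 |R1
#2 |J1
#3 |R2
#4 |J2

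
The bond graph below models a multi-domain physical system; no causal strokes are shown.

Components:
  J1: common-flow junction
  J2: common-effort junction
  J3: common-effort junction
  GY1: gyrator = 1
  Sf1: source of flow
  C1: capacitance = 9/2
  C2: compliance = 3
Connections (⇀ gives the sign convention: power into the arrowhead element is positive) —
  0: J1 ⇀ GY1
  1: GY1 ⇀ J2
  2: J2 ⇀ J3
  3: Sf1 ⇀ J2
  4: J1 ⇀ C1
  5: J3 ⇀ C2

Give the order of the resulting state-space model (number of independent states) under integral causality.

2  (C1, C2 all integral)

#3 →Sf1  (Sf1 (Sf) sets flow on bond)
#4 →J1  (C1: C, integral causality)
#0 →GY1  (J1 needs exactly one f-in)
#1 →GY1  (GY GY1: same side as bond 0)
#2 →J2  (J2 needs exactly one e-in)
#5 →J3  (only one effort-in slot at J3)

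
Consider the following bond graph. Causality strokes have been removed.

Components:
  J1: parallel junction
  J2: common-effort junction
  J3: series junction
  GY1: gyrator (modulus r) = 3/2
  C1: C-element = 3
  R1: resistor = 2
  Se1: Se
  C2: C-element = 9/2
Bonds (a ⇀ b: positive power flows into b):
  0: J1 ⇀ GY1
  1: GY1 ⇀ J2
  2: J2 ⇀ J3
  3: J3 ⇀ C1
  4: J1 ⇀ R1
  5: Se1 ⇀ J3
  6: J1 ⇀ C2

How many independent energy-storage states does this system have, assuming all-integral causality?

2  (C1, C2 all integral)

β5 stroke at J3  (Se1 fixes effort; stroke away)
β3 stroke at J3  (C1 integral (e out))
β2 stroke at J2  (J3 needs exactly one f-in)
β1 stroke at GY1  (J2 effort already set via bond 2)
β0 stroke at GY1  (GY GY1: same side as bond 1)
β6 stroke at J1  (C2 integral (e out))
β4 stroke at R1  (J1 effort already set via bond 6)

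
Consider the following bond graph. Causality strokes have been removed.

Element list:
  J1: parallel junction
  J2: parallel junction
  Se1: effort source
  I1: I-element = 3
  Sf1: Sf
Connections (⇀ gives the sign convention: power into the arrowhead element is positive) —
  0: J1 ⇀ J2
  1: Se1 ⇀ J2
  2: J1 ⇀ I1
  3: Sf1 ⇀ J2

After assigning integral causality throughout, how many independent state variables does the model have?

b1 stroke→J2  (Se1: effort source, stroke at far end)
b3 stroke→Sf1  (source Sf1 imposes f)
b0 stroke→J1  (J2 effort already set via bond 1)
b2 stroke→I1  (J1: bond 0 brought effort, rest push out)

1  (I1 all integral)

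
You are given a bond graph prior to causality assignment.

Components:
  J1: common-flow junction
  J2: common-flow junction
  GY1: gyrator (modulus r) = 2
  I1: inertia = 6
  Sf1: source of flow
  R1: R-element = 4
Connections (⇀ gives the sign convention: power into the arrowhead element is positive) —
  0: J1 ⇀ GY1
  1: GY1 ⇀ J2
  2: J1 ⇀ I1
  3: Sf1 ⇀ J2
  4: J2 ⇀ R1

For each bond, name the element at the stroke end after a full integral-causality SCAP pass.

b3 stroke at Sf1  (Sf1: flow source, stroke at near end)
b1 stroke at J2  (common-f at J2 fixed by 3)
b4 stroke at J2  (common-f at J2 fixed by 3)
b0 stroke at J1  (GY GY1: same side as bond 1)
b2 stroke at I1  (closing 1-jn rule on J1)

β0 |J1
β1 |J2
β2 |I1
β3 |Sf1
β4 |J2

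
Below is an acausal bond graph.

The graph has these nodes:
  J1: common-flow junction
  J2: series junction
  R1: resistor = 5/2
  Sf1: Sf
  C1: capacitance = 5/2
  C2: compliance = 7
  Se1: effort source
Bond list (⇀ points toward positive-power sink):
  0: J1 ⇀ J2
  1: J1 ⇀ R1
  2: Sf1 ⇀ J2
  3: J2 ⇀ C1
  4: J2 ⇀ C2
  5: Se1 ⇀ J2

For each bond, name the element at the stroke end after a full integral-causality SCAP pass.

b2 |Sf1  (Sf1: flow source, stroke at near end)
b5 |J2  (source Se1 imposes e)
b0 |J2  (common-f at J2 fixed by 2)
b3 |J2  (common-f at J2 fixed by 2)
b4 |J2  (common-f at J2 fixed by 2)
b1 |J1  (1-jn J1 has f-setter on 0)

#0 |J2
#1 |J1
#2 |Sf1
#3 |J2
#4 |J2
#5 |J2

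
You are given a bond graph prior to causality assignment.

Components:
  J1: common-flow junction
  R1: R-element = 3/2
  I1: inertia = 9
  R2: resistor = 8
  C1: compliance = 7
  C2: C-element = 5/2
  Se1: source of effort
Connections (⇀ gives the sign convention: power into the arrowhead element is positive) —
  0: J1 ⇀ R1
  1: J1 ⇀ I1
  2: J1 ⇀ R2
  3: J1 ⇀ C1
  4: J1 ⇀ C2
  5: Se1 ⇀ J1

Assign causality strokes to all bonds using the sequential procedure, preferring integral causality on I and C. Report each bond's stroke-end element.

b5 |J1  (Se1: effort source, stroke at far end)
b1 |I1  (I1: I, integral causality)
b0 |J1  (J1: bond 1 brought flow, rest push out)
b2 |J1  (J1 flow already set via bond 1)
b3 |J1  (J1 flow already set via bond 1)
b4 |J1  (J1 flow already set via bond 1)

#0 stroke→J1
#1 stroke→I1
#2 stroke→J1
#3 stroke→J1
#4 stroke→J1
#5 stroke→J1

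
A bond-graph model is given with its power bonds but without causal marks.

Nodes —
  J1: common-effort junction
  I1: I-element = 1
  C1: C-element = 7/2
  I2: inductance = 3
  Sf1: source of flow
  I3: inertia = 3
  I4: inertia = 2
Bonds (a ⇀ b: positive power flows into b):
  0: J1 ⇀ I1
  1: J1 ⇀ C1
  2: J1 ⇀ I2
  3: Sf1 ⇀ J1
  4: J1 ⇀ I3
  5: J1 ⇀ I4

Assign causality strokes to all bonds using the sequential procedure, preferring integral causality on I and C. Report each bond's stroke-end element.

β3 stroke at Sf1  (Sf1 fixes flow; stroke at Sf1)
β0 stroke at I1  (I1 integral (f out))
β1 stroke at J1  (C1 outputs effort q/C1)
β2 stroke at I2  (common-e at J1 fixed by 1)
β4 stroke at I3  (0-jn J1 has e-setter on 1)
β5 stroke at I4  (J1: bond 1 brought effort, rest push out)

b0 stroke at I1
b1 stroke at J1
b2 stroke at I2
b3 stroke at Sf1
b4 stroke at I3
b5 stroke at I4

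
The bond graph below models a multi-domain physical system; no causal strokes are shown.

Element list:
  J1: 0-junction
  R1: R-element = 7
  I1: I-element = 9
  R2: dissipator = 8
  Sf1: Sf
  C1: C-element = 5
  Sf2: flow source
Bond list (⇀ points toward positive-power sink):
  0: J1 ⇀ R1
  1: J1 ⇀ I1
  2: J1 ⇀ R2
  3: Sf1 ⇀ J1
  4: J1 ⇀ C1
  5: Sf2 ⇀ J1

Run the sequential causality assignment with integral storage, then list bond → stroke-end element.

b0 |R1
b1 |I1
b2 |R2
b3 |Sf1
b4 |J1
b5 |Sf2

#3 →Sf1  (Sf1 fixes flow; stroke at Sf1)
#5 →Sf2  (Sf2 (Sf) sets flow on bond)
#1 →I1  (prefer integral on I1)
#4 →J1  (C1 outputs effort q/C1)
#0 →R1  (J1: bond 4 brought effort, rest push out)
#2 →R2  (J1 effort already set via bond 4)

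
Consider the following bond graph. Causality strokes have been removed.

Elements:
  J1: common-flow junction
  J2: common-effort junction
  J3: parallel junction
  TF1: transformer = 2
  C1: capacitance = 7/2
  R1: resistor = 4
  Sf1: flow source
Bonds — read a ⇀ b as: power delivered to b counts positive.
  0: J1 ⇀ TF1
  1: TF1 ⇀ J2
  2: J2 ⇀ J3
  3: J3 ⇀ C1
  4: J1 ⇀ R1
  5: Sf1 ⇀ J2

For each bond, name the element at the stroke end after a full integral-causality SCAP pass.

bond 0 →J1
bond 1 →TF1
bond 2 →J2
bond 3 →J3
bond 4 →R1
bond 5 →Sf1

β5 stroke at Sf1  (Sf1: flow source, stroke at near end)
β3 stroke at J3  (prefer integral on C1)
β2 stroke at J2  (J3: bond 3 brought effort, rest push out)
β1 stroke at TF1  (J2 effort already set via bond 2)
β0 stroke at J1  (TF TF1: opposite of bond 1)
β4 stroke at R1  (J1: last free bond brings flow in)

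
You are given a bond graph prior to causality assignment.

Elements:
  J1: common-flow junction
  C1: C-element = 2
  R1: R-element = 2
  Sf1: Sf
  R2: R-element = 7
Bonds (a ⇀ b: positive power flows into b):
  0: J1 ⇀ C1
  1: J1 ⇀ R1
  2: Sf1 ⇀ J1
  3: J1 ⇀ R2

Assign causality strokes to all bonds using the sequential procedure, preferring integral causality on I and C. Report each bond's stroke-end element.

bond 2 |Sf1  (Sf1 (Sf) sets flow on bond)
bond 0 |J1  (common-f at J1 fixed by 2)
bond 1 |J1  (J1 flow already set via bond 2)
bond 3 |J1  (J1: bond 2 brought flow, rest push out)

#0 stroke→J1
#1 stroke→J1
#2 stroke→Sf1
#3 stroke→J1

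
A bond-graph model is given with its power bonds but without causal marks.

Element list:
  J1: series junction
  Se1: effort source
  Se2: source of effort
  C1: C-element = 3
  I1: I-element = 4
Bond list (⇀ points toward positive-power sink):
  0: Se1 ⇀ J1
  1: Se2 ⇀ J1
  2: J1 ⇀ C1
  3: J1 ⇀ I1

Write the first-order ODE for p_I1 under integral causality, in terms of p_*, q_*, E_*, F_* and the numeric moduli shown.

dp_I1/dt = E_Se1 + E_Se2 - q_C1/3

β0 |J1  (Se1 (Se) sets effort on bond)
β1 |J1  (Se2: effort source, stroke at far end)
β2 |J1  (C1: C, integral causality)
β3 |I1  (closing 1-jn rule on J1)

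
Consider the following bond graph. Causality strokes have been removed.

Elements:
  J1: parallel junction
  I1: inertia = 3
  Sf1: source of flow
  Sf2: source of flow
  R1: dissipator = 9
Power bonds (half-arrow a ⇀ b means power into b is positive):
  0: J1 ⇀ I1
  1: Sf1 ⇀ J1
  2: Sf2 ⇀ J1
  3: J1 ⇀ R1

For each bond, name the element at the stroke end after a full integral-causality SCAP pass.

#0 →I1
#1 →Sf1
#2 →Sf2
#3 →J1

β1 stroke→Sf1  (Sf1: flow source, stroke at near end)
β2 stroke→Sf2  (source Sf2 imposes f)
β0 stroke→I1  (I1 outputs flow p/I1)
β3 stroke→J1  (closing 0-jn rule on J1)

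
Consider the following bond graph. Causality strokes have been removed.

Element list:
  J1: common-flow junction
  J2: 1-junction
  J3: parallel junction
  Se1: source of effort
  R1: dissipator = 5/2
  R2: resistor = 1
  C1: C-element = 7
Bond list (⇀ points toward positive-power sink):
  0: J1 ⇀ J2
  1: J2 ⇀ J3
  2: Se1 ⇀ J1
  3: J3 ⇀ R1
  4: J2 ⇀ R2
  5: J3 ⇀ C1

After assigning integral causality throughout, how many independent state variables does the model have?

b2 |J1  (Se1: effort source, stroke at far end)
b0 |J2  (J1: last free bond brings flow in)
b5 |J3  (C1 integral (e out))
b1 |J2  (0-jn J3 has e-setter on 5)
b3 |R1  (J3: bond 5 brought effort, rest push out)
b4 |R2  (closing 1-jn rule on J2)

1  (C1 all integral)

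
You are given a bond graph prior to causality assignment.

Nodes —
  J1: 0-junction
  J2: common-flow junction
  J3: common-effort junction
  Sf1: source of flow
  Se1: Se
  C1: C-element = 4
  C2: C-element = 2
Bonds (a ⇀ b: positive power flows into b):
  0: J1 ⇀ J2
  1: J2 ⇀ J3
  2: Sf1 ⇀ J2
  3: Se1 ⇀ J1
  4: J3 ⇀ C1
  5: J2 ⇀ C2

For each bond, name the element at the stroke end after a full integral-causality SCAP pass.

bond 2 →Sf1  (Sf1 (Sf) sets flow on bond)
bond 3 →J1  (source Se1 imposes e)
bond 0 →J2  (J1: bond 3 brought effort, rest push out)
bond 1 →J2  (1-jn J2 has f-setter on 2)
bond 5 →J2  (J2 flow already set via bond 2)
bond 4 →J3  (J3 needs exactly one e-in)

b0 |J2
b1 |J2
b2 |Sf1
b3 |J1
b4 |J3
b5 |J2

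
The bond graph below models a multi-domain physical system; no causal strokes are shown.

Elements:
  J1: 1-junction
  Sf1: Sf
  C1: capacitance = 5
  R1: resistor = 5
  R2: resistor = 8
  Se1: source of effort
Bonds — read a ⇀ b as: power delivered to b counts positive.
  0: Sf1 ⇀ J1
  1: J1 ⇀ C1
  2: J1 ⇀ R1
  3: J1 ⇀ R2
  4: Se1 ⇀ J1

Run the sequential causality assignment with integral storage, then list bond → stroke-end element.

β0 stroke→Sf1  (source Sf1 imposes f)
β4 stroke→J1  (Se1: effort source, stroke at far end)
β1 stroke→J1  (J1 flow already set via bond 0)
β2 stroke→J1  (J1: bond 0 brought flow, rest push out)
β3 stroke→J1  (common-f at J1 fixed by 0)

bond 0 stroke→Sf1
bond 1 stroke→J1
bond 2 stroke→J1
bond 3 stroke→J1
bond 4 stroke→J1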